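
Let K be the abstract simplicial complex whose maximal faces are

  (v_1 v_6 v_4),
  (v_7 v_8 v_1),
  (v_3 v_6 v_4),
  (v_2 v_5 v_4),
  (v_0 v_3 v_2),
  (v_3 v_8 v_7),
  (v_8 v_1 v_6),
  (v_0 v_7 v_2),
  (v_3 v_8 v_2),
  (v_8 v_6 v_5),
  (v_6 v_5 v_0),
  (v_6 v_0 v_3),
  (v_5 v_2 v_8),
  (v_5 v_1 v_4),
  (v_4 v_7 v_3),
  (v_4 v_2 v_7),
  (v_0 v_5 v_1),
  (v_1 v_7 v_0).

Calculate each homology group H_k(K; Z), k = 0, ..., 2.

K has 9 vertices, 27 edges, 18 triangles.
rank ∂_0 = 0, rank ∂_1 = 8 ⇒ b_0 = 9 − 0 − 8 = 1; all invariant factors of ∂_1 are 1 so no torsion. So H_0 = Z.
rank ∂_1 = 8, rank ∂_2 = 18 ⇒ b_1 = 27 − 8 − 18 = 1; ∂_2 has invariant factor(s) [2] giving torsion. So H_1 = Z ⊕ Z/2.
rank ∂_2 = 18, rank ∂_3 = 0 ⇒ b_2 = 18 − 18 − 0 = 0. So H_2 = 0.

H_0 ≅ Z,  H_1 ≅ Z ⊕ Z/2,  H_2 = 0.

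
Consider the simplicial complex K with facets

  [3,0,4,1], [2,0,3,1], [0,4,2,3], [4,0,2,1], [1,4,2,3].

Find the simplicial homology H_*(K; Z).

Fix the vertex order 0 < 1 < 2 < 3 < 4 and write every simplex with vertices in increasing order. Then dim K = 3 and the simplices of K are:

  0-simplices (5): [0], [1], [2], [3], [4]
  1-simplices (10): [0,1], [0,2], [0,3], [0,4], [1,2], [1,3], [1,4], [2,3], [2,4], [3,4]
  2-simplices (10): [0,1,2], [0,1,3], [0,1,4], [0,2,3], [0,2,4], [0,3,4], [1,2,3], [1,2,4], [1,3,4], [2,3,4]
  3-simplices (5): [0,1,2,3], [0,1,2,4], [0,1,3,4], [0,2,3,4], [1,2,3,4]

giving chain groups C_0 ≅ Z^5, C_1 ≅ Z^10, C_2 ≅ Z^10, C_3 ≅ Z^5.

The boundary map ∂_1: C_1 → C_0 is given by ∂[p,q] = [q] − [p]. For instance
  ∂[2,3] = [3] − [2].
As a 5×10 matrix over Z this has rank 4, with invariant factors (1,1,1,1).

The boundary map ∂_2: C_2 → C_1 sends each 2-simplex [p,q,r] to [q,r] − [p,r] + [p,q]. For instance
  ∂[0,2,4] = [2,4] − [0,4] + [0,2],
  ∂[0,1,3] = [1,3] − [0,3] + [0,1].
The 10×10 boundary matrix has rank 6 and Smith normal form diag(1,1,1,1,1,1).

∂_3: C_3 → C_2 sends each 3-simplex σ to the alternating sum Σ_i (−1)^i (σ with its i-th vertex removed). For instance
  ∂[0,2,3,4] = [2,3,4] − [0,3,4] + [0,2,4] − [0,2,3],
  ∂[0,1,2,4] = [1,2,4] − [0,2,4] + [0,1,4] − [0,1,2].
The 10×5 boundary matrix has rank 4 and Smith normal form diag(1,1,1,1).

From H_k ≅ ker(∂_k) / im(∂_{k+1}) we obtain:

  H_0: rank C_0 − rank ∂_1 = 5 − 4 = 1, and the invariant factors of ∂_1 are all 1, so H_0 ≅ Z.
  H_1: rank ker ∂_1 − rank ∂_2 = (10 − 4) − 6 = 0, and the invariant factors of ∂_2 are all 1, so H_1 ≅ 0.
  H_2: rank ker ∂_2 − rank ∂_3 = (10 − 6) − 4 = 0, and the invariant factors of ∂_3 are all 1, so H_2 ≅ 0.
  H_3: rank ker ∂_3 − rank ∂_4 = (5 − 4) − 0 = 1, and there is no ∂_4, so H_3 ≅ Z.

(K is a triangulation of the 3-sphere S^3.)

H_0 ≅ Z,  H_1 = 0,  H_2 = 0,  H_3 ≅ Z.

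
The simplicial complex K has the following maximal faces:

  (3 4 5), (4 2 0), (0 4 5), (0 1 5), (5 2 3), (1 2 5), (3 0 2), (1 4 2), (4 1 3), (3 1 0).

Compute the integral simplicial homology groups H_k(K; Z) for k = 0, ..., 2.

Order the vertices as 0 < 1 < 2 < 3 < 4 < 5. Listing each simplex with vertices in this order, K has dimension 2 with simplices:

  0-simplices (6): [0], [1], [2], [3], [4], [5]
  1-simplices (15): [0,1], [0,2], [0,3], [0,4], [0,5], [1,2], [1,3], [1,4], [1,5], [2,3], [2,4], [2,5], [3,4], [3,5], [4,5]
  2-simplices (10): [0,1,3], [0,1,5], [0,2,3], [0,2,4], [0,4,5], [1,2,4], [1,2,5], [1,3,4], [2,3,5], [3,4,5]

giving chain groups C_0 ≅ Z^6, C_1 ≅ Z^15, C_2 ≅ Z^10.

The boundary map ∂_1: C_1 → C_0 sends each edge [p,q] (with p < q) to q − p.
As a 6×15 matrix over Z this has rank 5, with invariant factors (1,1,1,1,1).

Boundary ∂_2: C_2 → C_1 sends each 2-simplex [p,q,r] to [q,r] − [p,r] + [p,q]. For instance
  ∂[0,4,5] = [4,5] − [0,5] + [0,4],
  ∂[0,2,3] = [2,3] − [0,3] + [0,2].
The resulting 15×10 matrix has rank 10, and its Smith normal form has invariant factors (1,1,1,1,1,1,1,1,1,2).

Reading off H_k = ker ∂_k / im ∂_{k+1}:

  H_0: rank C_0 − rank ∂_1 = 6 − 5 = 1, and the invariant factors of ∂_1 are all 1, so H_0 ≅ Z.
  H_1: rank ker ∂_1 − rank ∂_2 = (15 − 5) − 10 = 0, and ∂_2 has invariant factor 2 > 1, so H_1 ≅ Z/2Z.
  H_2: rank ker ∂_2 − rank ∂_3 = (10 − 10) − 0 = 0, and there is no ∂_3, so H_2 ≅ 0.

(K is a triangulation of the real projective plane RP^2.)

H_0 ≅ Z,  H_1 ≅ Z/2Z,  H_2 = 0.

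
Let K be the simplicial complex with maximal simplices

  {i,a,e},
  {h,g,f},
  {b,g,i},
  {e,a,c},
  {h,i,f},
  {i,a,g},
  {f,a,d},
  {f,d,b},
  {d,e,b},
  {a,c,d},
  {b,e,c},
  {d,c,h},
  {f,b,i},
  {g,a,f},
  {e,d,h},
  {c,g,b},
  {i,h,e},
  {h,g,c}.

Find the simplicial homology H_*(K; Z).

K has 9 vertices, 27 edges, 18 triangles.
rank ∂_0 = 0, rank ∂_1 = 8 ⇒ b_0 = 9 − 0 − 8 = 1; all invariant factors of ∂_1 are 1 so no torsion. So H_0 = Z.
rank ∂_1 = 8, rank ∂_2 = 18 ⇒ b_1 = 27 − 8 − 18 = 1; ∂_2 has invariant factor(s) [2] giving torsion. So H_1 = Z ⊕ Z_2.
rank ∂_2 = 18, rank ∂_3 = 0 ⇒ b_2 = 18 − 18 − 0 = 0. So H_2 = 0.

H_0 = Z,  H_1 = Z ⊕ Z_2,  H_2 = 0.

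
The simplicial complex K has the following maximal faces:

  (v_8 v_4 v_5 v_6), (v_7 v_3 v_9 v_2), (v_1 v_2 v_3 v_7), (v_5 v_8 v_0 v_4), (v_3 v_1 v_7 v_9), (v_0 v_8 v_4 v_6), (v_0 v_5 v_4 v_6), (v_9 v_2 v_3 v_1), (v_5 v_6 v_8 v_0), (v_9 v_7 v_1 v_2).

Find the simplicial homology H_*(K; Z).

H_0 = Z^2,  H_1 = 0,  H_2 = 0,  H_3 = Z^2.

K has 10 vertices, 20 edges, 20 triangles, 10 3-simplices.
rank ∂_0 = 0, rank ∂_1 = 8 ⇒ b_0 = 10 − 0 − 8 = 2; all invariant factors of ∂_1 are 1 so no torsion. So H_0 = Z^2.
rank ∂_1 = 8, rank ∂_2 = 12 ⇒ b_1 = 20 − 8 − 12 = 0; all invariant factors of ∂_2 are 1 so no torsion. So H_1 = 0.
rank ∂_2 = 12, rank ∂_3 = 8 ⇒ b_2 = 20 − 12 − 8 = 0; all invariant factors of ∂_3 are 1 so no torsion. So H_2 = 0.
rank ∂_3 = 8, rank ∂_4 = 0 ⇒ b_3 = 10 − 8 − 0 = 2. So H_3 = Z^2.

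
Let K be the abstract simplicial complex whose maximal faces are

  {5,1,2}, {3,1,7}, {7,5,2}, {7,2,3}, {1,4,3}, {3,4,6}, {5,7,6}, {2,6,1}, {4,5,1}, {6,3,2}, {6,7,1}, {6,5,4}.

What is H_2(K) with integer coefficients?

H_2 ≅ 0.

Fix the vertex order 1 < 2 < 3 < 4 < 5 < 6 < 7 and write every simplex with vertices in increasing order. Then dim K = 2 and the simplices of K are:

  0-simplices (7): [1], [2], [3], [4], [5], [6], [7]
  1-simplices (18): [1,2], [1,3], [1,4], [1,5], [1,6], [1,7], [2,3], [2,5], [2,6], [2,7], [3,4], [3,6], [3,7], [4,5], [4,6], [5,6], [5,7], [6,7]
  2-simplices (12): [1,2,5], [1,2,6], [1,3,4], [1,3,7], [1,4,5], [1,6,7], [2,3,6], [2,3,7], [2,5,7], [3,4,6], [4,5,6], [5,6,7]

so the chain groups are C_0 ≅ Z^7, C_1 ≅ Z^18, C_2 ≅ Z^12.

∂_1: C_1 → C_0 is given by ∂[p,q] = [q] − [p]. For instance
  ∂[2,7] = [7] − [2].
The resulting 7×18 matrix has rank 6, and its Smith normal form has invariant factors (1,1,1,1,1,1).

The boundary map ∂_2: C_2 → C_1 sends each 2-simplex [p,q,r] to [q,r] − [p,r] + [p,q]. For instance
  ∂[1,2,5] = [2,5] − [1,5] + [1,2],
  ∂[5,6,7] = [6,7] − [5,7] + [5,6].
The resulting 18×12 matrix has rank 12, and its Smith normal form has invariant factors (1,1,1,1,1,1,1,1,1,1,1,2).

Reading off H_k = ker ∂_k / im ∂_{k+1}:

  H_2: rank ker ∂_2 − rank ∂_3 = (12 − 12) − 0 = 0, and there is no ∂_3, so H_2 = 0.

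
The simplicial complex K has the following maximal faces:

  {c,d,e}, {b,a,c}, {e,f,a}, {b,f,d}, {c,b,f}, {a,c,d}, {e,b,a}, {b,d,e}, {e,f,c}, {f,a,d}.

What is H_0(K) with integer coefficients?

Order the vertices as a < b < c < d < e < f. Listing each simplex with vertices in this order, K has dimension 2 with simplices:

  0-simplices (6): a, b, c, d, e, f
  1-simplices (15): ab, ac, ad, ae, af, bc, bd, be, bf, cd, ce, cf, de, df, ef
  2-simplices (10): abc, abe, acd, adf, aef, bcf, bde, bdf, cde, cef

Hence C_0 ≅ Z^6, C_1 ≅ Z^15, C_2 ≅ Z^10.

Boundary ∂_1: C_1 → C_0 is given by ∂[p,q] = [q] − [p].
This gives a 6×15 integer matrix of rank 5; reducing to Smith normal form yields diagonal entries (1,1,1,1,1).

Boundary ∂_2: C_2 → C_1 sends each 2-simplex [p,q,r] to [q,r] − [p,r] + [p,q]. For instance
  ∂bde = de − be + bd,
  ∂abc = bc − ac + ab.
This gives a 15×10 integer matrix of rank 10; reducing to Smith normal form yields diagonal entries (1,1,1,1,1,1,1,1,1,2).

Computing H_k = (kernel of ∂_k) / (image of ∂_{k+1}):

  H_0: rank C_0 − rank ∂_1 = 6 − 5 = 1, and the invariant factors of ∂_1 are all 1, so H_0 ≅ Z.

H_0 ≅ Z.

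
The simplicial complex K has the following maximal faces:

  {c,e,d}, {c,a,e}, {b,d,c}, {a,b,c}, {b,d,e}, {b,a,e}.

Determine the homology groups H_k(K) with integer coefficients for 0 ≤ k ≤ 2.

Take the total order a < b < c < d < e on the vertex set. Then K (dimension 2) consists of the simplices:

  0-simplices (5): a, b, c, d, e
  1-simplices (9): ab, ac, ae, bc, bd, be, cd, ce, de
  2-simplices (6): abc, abe, ace, bcd, bde, cde

giving chain groups C_0 ≅ Z^5, C_1 ≅ Z^9, C_2 ≅ Z^6.

The boundary map ∂_1: C_1 → C_0 is given by ∂[p,q] = [q] − [p].
The resulting 5×9 matrix has rank 4, and its Smith normal form has invariant factors (1,1,1,1).

The boundary map ∂_2: C_2 → C_1 sends each 2-simplex [p,q,r] to [q,r] − [p,r] + [p,q]. For instance
  ∂abc = bc − ac + ab,
  ∂bde = de − be + bd.
The 9×6 boundary matrix has rank 5 and Smith normal form diag(1,1,1,1,1).

From H_k ≅ ker(∂_k) / im(∂_{k+1}) we obtain:

  H_0: rank C_0 − rank ∂_1 = 5 − 4 = 1, and the invariant factors of ∂_1 are all 1, so H_0 ≅ Z.
  H_1: rank ker ∂_1 − rank ∂_2 = (9 − 4) − 5 = 0, and the invariant factors of ∂_2 are all 1, so H_1 ≅ 0.
  H_2: rank ker ∂_2 − rank ∂_3 = (6 − 5) − 0 = 1, and there is no ∂_3, so H_2 ≅ Z.

As a check, the Euler characteristic is 5 − 9 + 6 = 2, which agrees with 1 − 0 + 1 = 2.

H_0 ≅ Z,  H_1 = 0,  H_2 ≅ Z.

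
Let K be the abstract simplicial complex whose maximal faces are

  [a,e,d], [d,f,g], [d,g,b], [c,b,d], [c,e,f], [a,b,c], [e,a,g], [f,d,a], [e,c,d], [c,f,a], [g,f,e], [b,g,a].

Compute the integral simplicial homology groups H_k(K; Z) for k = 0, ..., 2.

H_0 = Z,  H_1 = Z/2Z,  H_2 = 0.

We work with the vertex ordering a < b < c < d < e < f < g. The simplices of K, each written with vertices in increasing order, are:

  0-simplices (7): a, b, c, d, e, f, g
  1-simplices (18): ab, ac, ad, ae, af, ag, bc, bd, bg, cd, ce, cf, de, df, dg, ef, eg, fg
  2-simplices (12): abc, abg, acf, ade, adf, aeg, bcd, bdg, cde, cef, dfg, efg

Hence C_0 ≅ Z^7, C_1 ≅ Z^18, C_2 ≅ Z^12.

∂_1: C_1 → C_0 is given by ∂[p,q] = [q] − [p]. For instance
  ∂bg = g − b.
The resulting 7×18 matrix has rank 6, and its Smith normal form has invariant factors (1,1,1,1,1,1).

The boundary map ∂_2: C_2 → C_1 acts by ∂[p,q,r] = [q,r] − [p,r] + [p,q]. For instance
  ∂adf = df − af + ad,
  ∂cef = ef − cf + ce.
The resulting 18×12 matrix has rank 12, and its Smith normal form has invariant factors (1,1,1,1,1,1,1,1,1,1,1,2).

Reading off H_k = ker ∂_k / im ∂_{k+1}:

  H_0: rank C_0 − rank ∂_1 = 7 − 6 = 1, and the invariant factors of ∂_1 are all 1, so H_0 ≅ Z.
  H_1: rank ker ∂_1 − rank ∂_2 = (18 − 6) − 12 = 0, and ∂_2 has invariant factor 2 > 1, so H_1 ≅ Z/2Z.
  H_2: rank ker ∂_2 − rank ∂_3 = (12 − 12) − 0 = 0, and there is no ∂_3, so H_2 ≅ 0.

As a check, the Euler characteristic is 7 − 18 + 12 = 1, which agrees with 1 − 0 + 0 = 1.
(K is a triangulation of the real projective plane RP^2.)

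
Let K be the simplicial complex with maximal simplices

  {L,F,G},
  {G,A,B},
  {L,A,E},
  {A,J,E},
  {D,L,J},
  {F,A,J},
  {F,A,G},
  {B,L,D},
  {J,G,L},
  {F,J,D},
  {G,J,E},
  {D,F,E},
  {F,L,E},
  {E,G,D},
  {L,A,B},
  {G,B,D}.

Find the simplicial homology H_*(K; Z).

Order the vertices as A < B < D < E < F < G < J < L. Listing each simplex with vertices in this order, K has dimension 2 with simplices:

  0-simplices (8): A, B, D, E, F, G, J, L
  1-simplices (24): AB, AE, AF, AG, AJ, AL, BD, BG, BL, DE, DF, DG, DJ, DL, EF, EG, EJ, EL, FG, FJ, FL, GJ, GL, JL
  2-simplices (16): ABG, ABL, AEJ, AEL, AFG, AFJ, BDG, BDL, DEF, DEG, DFJ, DJL, EFL, EGJ, FGL, GJL

so the chain groups are C_0 ≅ Z^8, C_1 ≅ Z^24, C_2 ≅ Z^16.

Boundary ∂_1: C_1 → C_0 is given by ∂[p,q] = [q] − [p].
The 8×24 boundary matrix has rank 7 and Smith normal form diag(1,1,1,1,1,1,1).

Boundary ∂_2: C_2 → C_1 maps a triangle to the signed sum of its edges. For instance
  ∂BDL = DL − BL + BD,
  ∂EGJ = GJ − EJ + EG.
The 24×16 boundary matrix has rank 15 and Smith normal form diag(1,1,1,1,1,1,1,1,1,1,1,1,1,1,1).

Reading off H_k = ker ∂_k / im ∂_{k+1}:

  H_0: rank C_0 − rank ∂_1 = 8 − 7 = 1, and the invariant factors of ∂_1 are all 1, so H_0 ≅ Z.
  H_1: rank ker ∂_1 − rank ∂_2 = (24 − 7) − 15 = 2, and the invariant factors of ∂_2 are all 1, so H_1 ≅ Z^2.
  H_2: rank ker ∂_2 − rank ∂_3 = (16 − 15) − 0 = 1, and there is no ∂_3, so H_2 ≅ Z.

As a check, the Euler characteristic is 8 − 24 + 16 = 0, which agrees with 1 − 2 + 1 = 0.

H_0 = Z,  H_1 = Z^2,  H_2 = Z.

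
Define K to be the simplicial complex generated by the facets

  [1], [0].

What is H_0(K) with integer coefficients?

Fix the vertex order 0 < 1 and write every simplex with vertices in increasing order. Then dim K = 0 and the simplices of K are:

  0-simplices (2): [0], [1]

so the chain groups are C_0 ≅ Z^2.

Now H_k = ker ∂_k / im ∂_{k+1}, so:

  H_0: rank C_0 − rank ∂_1 = 2 − 0 = 2, and there is no ∂_1, so H_0 ≅ Z^2.

H_0 = Z^2.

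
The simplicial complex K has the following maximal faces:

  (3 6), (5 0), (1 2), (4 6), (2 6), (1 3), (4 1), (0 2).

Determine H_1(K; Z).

H_1 ≅ Z^2.

We work with the vertex ordering 0 < 1 < 2 < 3 < 4 < 5 < 6. The simplices of K, each written with vertices in increasing order, are:

  0-simplices (7): [0], [1], [2], [3], [4], [5], [6]
  1-simplices (8): [0,2], [0,5], [1,2], [1,3], [1,4], [2,6], [3,6], [4,6]

Hence C_0 ≅ Z^7, C_1 ≅ Z^8.

The boundary map ∂_1: C_1 → C_0 maps an edge to its endpoints' difference, ∂[p,q] = q − p.
This gives a 7×8 integer matrix of rank 6; reducing to Smith normal form yields diagonal entries (1,1,1,1,1,1).

From H_k ≅ ker(∂_k) / im(∂_{k+1}) we obtain:

  H_1: rank ker ∂_1 − rank ∂_2 = (8 − 6) − 0 = 2, and there is no ∂_2, so H_1 ≅ Z^2.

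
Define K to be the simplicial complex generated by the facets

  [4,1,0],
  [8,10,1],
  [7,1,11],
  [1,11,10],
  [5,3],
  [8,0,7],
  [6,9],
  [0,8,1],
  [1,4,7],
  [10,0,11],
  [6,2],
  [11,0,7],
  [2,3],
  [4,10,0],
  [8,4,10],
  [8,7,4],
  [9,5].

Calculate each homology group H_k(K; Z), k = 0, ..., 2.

Fix the vertex order 0 < 1 < 2 < 3 < 4 < 5 < 6 < 7 < 8 < 9 < 10 < 11 and write every simplex with vertices in increasing order. Then dim K = 2 and the simplices of K are:

  0-simplices (12): [0], [1], [2], [3], [4], [5], [6], [7], [8], [9], [10], [11]
  1-simplices (23): (23 of them)
  2-simplices (12): [0,1,4], [0,1,8], [0,4,10], [0,7,8], [0,7,11], [0,10,11], [1,4,7], [1,7,11], [1,8,10], [1,10,11], [4,7,8], [4,8,10]

Hence C_0 ≅ Z^12, C_1 ≅ Z^23, C_2 ≅ Z^12.

The boundary map ∂_1: C_1 → C_0 is given by ∂[p,q] = [q] − [p].
The resulting 12×23 matrix has rank 10, and its Smith normal form has invariant factors (1,1,1,1,1,1,1,1,1,1).

Boundary ∂_2: C_2 → C_1 maps a triangle to the signed sum of its edges. For instance
  ∂[0,1,8] = [1,8] − [0,8] + [0,1],
  ∂[4,7,8] = [7,8] − [4,8] + [4,7].
The 23×12 boundary matrix has rank 12 and Smith normal form diag(1,1,1,1,1,1,1,1,1,1,1,2).

Computing H_k = (kernel of ∂_k) / (image of ∂_{k+1}):

  H_0: rank C_0 − rank ∂_1 = 12 − 10 = 2, and the invariant factors of ∂_1 are all 1, so H_0 ≅ Z^2.
  H_1: rank ker ∂_1 − rank ∂_2 = (23 − 10) − 12 = 1, and ∂_2 has invariant factor 2 > 1, so H_1 ≅ Z ⊕ Z/2.
  H_2: rank ker ∂_2 − rank ∂_3 = (12 − 12) − 0 = 0, and there is no ∂_3, so H_2 ≅ 0.

As a check, the Euler characteristic is 12 − 23 + 12 = 1, which agrees with 2 − 1 + 0 = 1.

H_0 ≅ Z^2,  H_1 ≅ Z ⊕ Z/2,  H_2 = 0.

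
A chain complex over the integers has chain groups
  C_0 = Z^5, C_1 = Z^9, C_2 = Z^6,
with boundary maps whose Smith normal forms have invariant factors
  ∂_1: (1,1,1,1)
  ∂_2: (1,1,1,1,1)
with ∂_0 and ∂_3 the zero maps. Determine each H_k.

H_0: b_0 = 5 − 0 − 4 = 1; torsion from ∂_1 factors > 1: none. So H_0 = Z.
H_1: b_1 = 9 − 4 − 5 = 0; torsion from ∂_2 factors > 1: none. So H_1 = 0.
H_2: b_2 = 6 − 5 − 0 = 1; torsion from ∂_3 factors > 1: none. So H_2 = Z.

H_0 = Z,  H_1 = 0,  H_2 = Z.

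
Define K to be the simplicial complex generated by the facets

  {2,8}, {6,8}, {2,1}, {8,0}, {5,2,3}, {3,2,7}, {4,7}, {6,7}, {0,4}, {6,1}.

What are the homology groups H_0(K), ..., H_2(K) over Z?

H_0 ≅ Z,  H_1 ≅ Z^3,  H_2 = 0.

Order the vertices as 0 < 1 < 2 < 3 < 4 < 5 < 6 < 7 < 8. Listing each simplex with vertices in this order, K has dimension 2 with simplices:

  0-simplices (9): [0], [1], [2], [3], [4], [5], [6], [7], [8]
  1-simplices (13): [0,4], [0,8], [1,2], [1,6], [2,3], [2,5], [2,7], [2,8], [3,5], [3,7], [4,7], [6,7], [6,8]
  2-simplices (2): [2,3,5], [2,3,7]

giving chain groups C_0 ≅ Z^9, C_1 ≅ Z^13, C_2 ≅ Z^2.

∂_1: C_1 → C_0 sends each edge [p,q] (with p < q) to q − p. For instance
  ∂[2,7] = [7] − [2].
This gives a 9×13 integer matrix of rank 8; reducing to Smith normal form yields diagonal entries (1,1,1,1,1,1,1,1).

The boundary map ∂_2: C_2 → C_1 acts by ∂[p,q,r] = [q,r] − [p,r] + [p,q]. For instance
  ∂[2,3,5] = [3,5] − [2,5] + [2,3],
  ∂[2,3,7] = [3,7] − [2,7] + [2,3].
The 13×2 boundary matrix has rank 2 and Smith normal form diag(1,1).

Now H_k = ker ∂_k / im ∂_{k+1}, so:

  H_0: rank C_0 − rank ∂_1 = 9 − 8 = 1, and the invariant factors of ∂_1 are all 1, so H_0 = Z.
  H_1: rank ker ∂_1 − rank ∂_2 = (13 − 8) − 2 = 3, and the invariant factors of ∂_2 are all 1, so H_1 = Z^3.
  H_2: rank ker ∂_2 − rank ∂_3 = (2 − 2) − 0 = 0, and there is no ∂_3, so H_2 = 0.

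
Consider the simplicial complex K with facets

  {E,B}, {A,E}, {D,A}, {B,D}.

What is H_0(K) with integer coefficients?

Take the total order A < B < D < E on the vertex set. Then K (dimension 1) consists of the simplices:

  0-simplices (4): A, B, D, E
  1-simplices (4): AD, AE, BD, BE

Hence C_0 ≅ Z^4, C_1 ≅ Z^4.

Boundary ∂_1: C_1 → C_0 sends each edge [p,q] (with p < q) to q − p. For instance
  ∂AD = D − A.
As a 4×4 matrix over Z this has rank 3, with invariant factors (1,1,1).

From H_k ≅ ker(∂_k) / im(∂_{k+1}) we obtain:

  H_0: rank C_0 − rank ∂_1 = 4 − 3 = 1, and the invariant factors of ∂_1 are all 1, so H_0 = Z.

H_0 = Z.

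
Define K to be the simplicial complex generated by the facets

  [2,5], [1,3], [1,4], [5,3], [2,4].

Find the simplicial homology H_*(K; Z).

Order the vertices as 1 < 2 < 3 < 4 < 5. Listing each simplex with vertices in this order, K has dimension 1 with simplices:

  0-simplices (5): [1], [2], [3], [4], [5]
  1-simplices (5): [1,3], [1,4], [2,4], [2,5], [3,5]

Hence C_0 ≅ Z^5, C_1 ≅ Z^5.

The boundary map ∂_1: C_1 → C_0 is given by ∂[p,q] = [q] − [p].
As a 5×5 matrix over Z this has rank 4, with invariant factors (1,1,1,1).

Now H_k = ker ∂_k / im ∂_{k+1}, so:

  H_0: rank C_0 − rank ∂_1 = 5 − 4 = 1, and the invariant factors of ∂_1 are all 1, so H_0 ≅ Z.
  H_1: rank ker ∂_1 − rank ∂_2 = (5 − 4) − 0 = 1, and there is no ∂_2, so H_1 ≅ Z.

H_0 ≅ Z,  H_1 ≅ Z.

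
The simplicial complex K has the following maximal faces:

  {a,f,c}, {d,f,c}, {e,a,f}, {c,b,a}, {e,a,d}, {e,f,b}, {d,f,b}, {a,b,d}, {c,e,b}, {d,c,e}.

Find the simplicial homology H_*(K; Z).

Take the total order a < b < c < d < e < f on the vertex set. Then K (dimension 2) consists of the simplices:

  0-simplices (6): a, b, c, d, e, f
  1-simplices (15): ab, ac, ad, ae, af, bc, bd, be, bf, cd, ce, cf, de, df, ef
  2-simplices (10): abc, abd, acf, ade, aef, bce, bdf, bef, cde, cdf

Hence C_0 ≅ Z^6, C_1 ≅ Z^15, C_2 ≅ Z^10.

Boundary ∂_1: C_1 → C_0 is given by ∂[p,q] = [q] − [p]. For instance
  ∂ef = f − e.
This gives a 6×15 integer matrix of rank 5; reducing to Smith normal form yields diagonal entries (1,1,1,1,1).

Boundary ∂_2: C_2 → C_1 sends each 2-simplex [p,q,r] to [q,r] − [p,r] + [p,q]. For instance
  ∂abd = bd − ad + ab,
  ∂acf = cf − af + ac.
The 15×10 boundary matrix has rank 10 and Smith normal form diag(1,1,1,1,1,1,1,1,1,2).

Computing H_k = (kernel of ∂_k) / (image of ∂_{k+1}):

  H_0: rank C_0 − rank ∂_1 = 6 − 5 = 1, and the invariant factors of ∂_1 are all 1, so H_0 ≅ Z.
  H_1: rank ker ∂_1 − rank ∂_2 = (15 − 5) − 10 = 0, and ∂_2 has invariant factor 2 > 1, so H_1 ≅ Z/2.
  H_2: rank ker ∂_2 − rank ∂_3 = (10 − 10) − 0 = 0, and there is no ∂_3, so H_2 ≅ 0.

(K is a triangulation of the real projective plane RP^2.)

H_0 ≅ Z,  H_1 ≅ Z/2,  H_2 = 0.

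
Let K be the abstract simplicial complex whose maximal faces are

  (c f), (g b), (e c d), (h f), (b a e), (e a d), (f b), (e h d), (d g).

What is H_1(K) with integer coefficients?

We work with the vertex ordering a < b < c < d < e < f < g < h. The simplices of K, each written with vertices in increasing order, are:

  0-simplices (8): a, b, c, d, e, f, g, h
  1-simplices (14): ab, ad, ae, be, bf, bg, cd, ce, cf, de, dg, dh, eh, fh
  2-simplices (4): abe, ade, cde, deh

Hence C_0 ≅ Z^8, C_1 ≅ Z^14, C_2 ≅ Z^4.

The boundary map ∂_1: C_1 → C_0 maps an edge to its endpoints' difference, ∂[p,q] = q − p. For instance
  ∂be = e − b.
This gives a 8×14 integer matrix of rank 7; reducing to Smith normal form yields diagonal entries (1,1,1,1,1,1,1).

Boundary ∂_2: C_2 → C_1 sends each 2-simplex [p,q,r] to [q,r] − [p,r] + [p,q]. For instance
  ∂ade = de − ae + ad,
  ∂deh = eh − dh + de.
As a 14×4 matrix over Z this has rank 4, with invariant factors (1,1,1,1).

From H_k ≅ ker(∂_k) / im(∂_{k+1}) we obtain:

  H_1: rank ker ∂_1 − rank ∂_2 = (14 − 7) − 4 = 3, and the invariant factors of ∂_2 are all 1, so H_1 ≅ Z^3.

H_1 ≅ Z^3.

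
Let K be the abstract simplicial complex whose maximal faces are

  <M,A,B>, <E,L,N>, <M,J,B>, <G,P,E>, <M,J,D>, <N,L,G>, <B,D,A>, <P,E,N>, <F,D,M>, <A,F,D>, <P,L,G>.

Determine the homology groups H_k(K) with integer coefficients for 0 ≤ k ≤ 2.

We work with the vertex ordering A < B < D < E < F < G < J < L < M < N < P. The simplices of K, each written with vertices in increasing order, are:

  0-simplices (11): A, B, D, E, F, G, J, L, M, N, P
  1-simplices (22): AB, AD, AF, AM, BD, BJ, BM, DF, DJ, DM, EG, EL, EN, EP, FM, GL, GN, GP, JM, LN, LP, NP
  2-simplices (11): ABD, ABM, ADF, BJM, DFM, DJM, EGP, ELN, ENP, GLN, GLP

giving chain groups C_0 ≅ Z^11, C_1 ≅ Z^22, C_2 ≅ Z^11.

Boundary ∂_1: C_1 → C_0 sends each edge [p,q] (with p < q) to q − p. For instance
  ∂BM = M − B.
This gives a 11×22 integer matrix of rank 9; reducing to Smith normal form yields diagonal entries (1,1,1,1,1,1,1,1,1).

The boundary map ∂_2: C_2 → C_1 acts by ∂[p,q,r] = [q,r] − [p,r] + [p,q]. For instance
  ∂ADF = DF − AF + AD,
  ∂DFM = FM − DM + DF.
This gives a 22×11 integer matrix of rank 11; reducing to Smith normal form yields diagonal entries (1,1,1,1,1,1,1,1,1,1,1).

Reading off H_k = ker ∂_k / im ∂_{k+1}:

  H_0: rank C_0 − rank ∂_1 = 11 − 9 = 2, and the invariant factors of ∂_1 are all 1, so H_0 = Z^2.
  H_1: rank ker ∂_1 − rank ∂_2 = (22 − 9) − 11 = 2, and the invariant factors of ∂_2 are all 1, so H_1 = Z^2.
  H_2: rank ker ∂_2 − rank ∂_3 = (11 − 11) − 0 = 0, and there is no ∂_3, so H_2 = 0.

H_0 = Z^2,  H_1 = Z^2,  H_2 = 0.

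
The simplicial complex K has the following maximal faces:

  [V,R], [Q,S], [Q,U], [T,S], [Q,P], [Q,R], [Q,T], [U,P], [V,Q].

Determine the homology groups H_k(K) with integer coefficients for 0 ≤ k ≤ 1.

Fix the vertex order P < Q < R < S < T < U < V and write every simplex with vertices in increasing order. Then dim K = 1 and the simplices of K are:

  0-simplices (7): P, Q, R, S, T, U, V
  1-simplices (9): PQ, PU, QR, QS, QT, QU, QV, RV, ST

Hence C_0 ≅ Z^7, C_1 ≅ Z^9.

Boundary ∂_1: C_1 → C_0 sends each edge [p,q] (with p < q) to q − p. For instance
  ∂QU = U − Q.
As a 7×9 matrix over Z this has rank 6, with invariant factors (1,1,1,1,1,1).

Computing H_k = (kernel of ∂_k) / (image of ∂_{k+1}):

  H_0: rank C_0 − rank ∂_1 = 7 − 6 = 1, and the invariant factors of ∂_1 are all 1, so H_0 ≅ Z.
  H_1: rank ker ∂_1 − rank ∂_2 = (9 − 6) − 0 = 3, and there is no ∂_2, so H_1 ≅ Z^3.

As a check, the Euler characteristic is 7 − 9 = -2, which agrees with 1 − 3 = -2.
(K is a triangulation of a wedge of 3 circles.)

H_0 ≅ Z,  H_1 ≅ Z^3.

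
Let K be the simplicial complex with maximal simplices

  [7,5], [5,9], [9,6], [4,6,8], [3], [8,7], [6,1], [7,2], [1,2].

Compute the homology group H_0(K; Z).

H_0 = Z^2.

Order the vertices as 1 < 2 < 3 < 4 < 5 < 6 < 7 < 8 < 9. Listing each simplex with vertices in this order, K has dimension 2 with simplices:

  0-simplices (9): [1], [2], [3], [4], [5], [6], [7], [8], [9]
  1-simplices (10): [1,2], [1,6], [2,7], [4,6], [4,8], [5,7], [5,9], [6,8], [6,9], [7,8]
  2-simplices (1): [4,6,8]

so the chain groups are C_0 ≅ Z^9, C_1 ≅ Z^10, C_2 ≅ Z^1.

Boundary ∂_1: C_1 → C_0 maps an edge to its endpoints' difference, ∂[p,q] = q − p. For instance
  ∂[4,6] = [6] − [4].
As a 9×10 matrix over Z this has rank 7, with invariant factors (1,1,1,1,1,1,1).

Boundary ∂_2: C_2 → C_1 maps a triangle to the signed sum of its edges. For instance
  ∂[4,6,8] = [6,8] − [4,8] + [4,6].
The resulting 10×1 matrix has rank 1, and its Smith normal form has invariant factors (1).

From H_k ≅ ker(∂_k) / im(∂_{k+1}) we obtain:

  H_0: rank C_0 − rank ∂_1 = 9 − 7 = 2, and the invariant factors of ∂_1 are all 1, so H_0 = Z^2.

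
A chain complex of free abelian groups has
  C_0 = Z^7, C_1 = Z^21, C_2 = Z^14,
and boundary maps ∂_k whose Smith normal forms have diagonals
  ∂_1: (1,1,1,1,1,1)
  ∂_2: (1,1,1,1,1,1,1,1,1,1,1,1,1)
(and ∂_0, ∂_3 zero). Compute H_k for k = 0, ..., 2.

H_0 ≅ Z,  H_1 ≅ Z^2,  H_2 ≅ Z.

H_0: b_0 = 7 − 0 − 6 = 1; torsion from ∂_1 factors > 1: none. So H_0 ≅ Z.
H_1: b_1 = 21 − 6 − 13 = 2; torsion from ∂_2 factors > 1: none. So H_1 ≅ Z^2.
H_2: b_2 = 14 − 13 − 0 = 1; torsion from ∂_3 factors > 1: none. So H_2 ≅ Z.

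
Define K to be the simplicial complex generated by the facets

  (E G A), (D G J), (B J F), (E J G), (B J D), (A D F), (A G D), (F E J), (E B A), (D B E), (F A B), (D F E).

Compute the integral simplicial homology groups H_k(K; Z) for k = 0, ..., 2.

H_0 ≅ Z,  H_1 ≅ Z/2Z,  H_2 = 0.

We work with the vertex ordering A < B < D < E < F < G < J. The simplices of K, each written with vertices in increasing order, are:

  0-simplices (7): A, B, D, E, F, G, J
  1-simplices (18): AB, AD, AE, AF, AG, BD, BE, BF, BJ, DE, DF, DG, DJ, EF, EG, EJ, FJ, GJ
  2-simplices (12): ABE, ABF, ADF, ADG, AEG, BDE, BDJ, BFJ, DEF, DGJ, EFJ, EGJ

giving chain groups C_0 ≅ Z^7, C_1 ≅ Z^18, C_2 ≅ Z^12.

The boundary map ∂_1: C_1 → C_0 maps an edge to its endpoints' difference, ∂[p,q] = q − p. For instance
  ∂GJ = J − G.
This gives a 7×18 integer matrix of rank 6; reducing to Smith normal form yields diagonal entries (1,1,1,1,1,1).

∂_2: C_2 → C_1 maps a triangle to the signed sum of its edges. For instance
  ∂BDJ = DJ − BJ + BD,
  ∂BDE = DE − BE + BD.
The 18×12 boundary matrix has rank 12 and Smith normal form diag(1,1,1,1,1,1,1,1,1,1,1,2).

Computing H_k = (kernel of ∂_k) / (image of ∂_{k+1}):

  H_0: rank C_0 − rank ∂_1 = 7 − 6 = 1, and the invariant factors of ∂_1 are all 1, so H_0 ≅ Z.
  H_1: rank ker ∂_1 − rank ∂_2 = (18 − 6) − 12 = 0, and ∂_2 has invariant factor 2 > 1, so H_1 ≅ Z/2Z.
  H_2: rank ker ∂_2 − rank ∂_3 = (12 − 12) − 0 = 0, and there is no ∂_3, so H_2 ≅ 0.

(K is a triangulation of the real projective plane RP^2.)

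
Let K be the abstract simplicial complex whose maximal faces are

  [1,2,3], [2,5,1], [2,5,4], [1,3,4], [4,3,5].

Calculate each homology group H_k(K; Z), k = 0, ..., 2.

H_0 = Z,  H_1 = Z,  H_2 = 0.

Take the total order 1 < 2 < 3 < 4 < 5 on the vertex set. Then K (dimension 2) consists of the simplices:

  0-simplices (5): [1], [2], [3], [4], [5]
  1-simplices (10): [1,2], [1,3], [1,4], [1,5], [2,3], [2,4], [2,5], [3,4], [3,5], [4,5]
  2-simplices (5): [1,2,3], [1,2,5], [1,3,4], [2,4,5], [3,4,5]

Hence C_0 ≅ Z^5, C_1 ≅ Z^10, C_2 ≅ Z^5.

Boundary ∂_1: C_1 → C_0 sends each edge [p,q] (with p < q) to q − p. For instance
  ∂[3,4] = [4] − [3].
The 5×10 boundary matrix has rank 4 and Smith normal form diag(1,1,1,1).

The boundary map ∂_2: C_2 → C_1 sends each 2-simplex [p,q,r] to [q,r] − [p,r] + [p,q]. For instance
  ∂[1,2,5] = [2,5] − [1,5] + [1,2],
  ∂[2,4,5] = [4,5] − [2,5] + [2,4].
The resulting 10×5 matrix has rank 5, and its Smith normal form has invariant factors (1,1,1,1,1).

Reading off H_k = ker ∂_k / im ∂_{k+1}:

  H_0: rank C_0 − rank ∂_1 = 5 − 4 = 1, and the invariant factors of ∂_1 are all 1, so H_0 = Z.
  H_1: rank ker ∂_1 − rank ∂_2 = (10 − 4) − 5 = 1, and the invariant factors of ∂_2 are all 1, so H_1 = Z.
  H_2: rank ker ∂_2 − rank ∂_3 = (5 − 5) − 0 = 0, and there is no ∂_3, so H_2 = 0.

As a check, the Euler characteristic is 5 − 10 + 5 = 0, which agrees with 1 − 1 + 0 = 0.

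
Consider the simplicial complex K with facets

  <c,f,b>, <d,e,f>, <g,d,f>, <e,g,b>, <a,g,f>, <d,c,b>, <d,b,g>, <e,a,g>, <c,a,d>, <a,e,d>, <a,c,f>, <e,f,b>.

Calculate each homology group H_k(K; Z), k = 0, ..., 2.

Fix the vertex order a < b < c < d < e < f < g and write every simplex with vertices in increasing order. Then dim K = 2 and the simplices of K are:

  0-simplices (7): a, b, c, d, e, f, g
  1-simplices (18): ac, ad, ae, af, ag, bc, bd, be, bf, bg, cd, cf, de, df, dg, ef, eg, fg
  2-simplices (12): acd, acf, ade, aeg, afg, bcd, bcf, bdg, bef, beg, def, dfg

Hence C_0 ≅ Z^7, C_1 ≅ Z^18, C_2 ≅ Z^12.

∂_1: C_1 → C_0 is given by ∂[p,q] = [q] − [p]. For instance
  ∂bc = c − b.
As a 7×18 matrix over Z this has rank 6, with invariant factors (1,1,1,1,1,1).

The boundary map ∂_2: C_2 → C_1 acts by ∂[p,q,r] = [q,r] − [p,r] + [p,q]. For instance
  ∂bef = ef − bf + be,
  ∂bdg = dg − bg + bd.
The resulting 18×12 matrix has rank 12, and its Smith normal form has invariant factors (1,1,1,1,1,1,1,1,1,1,1,2).

Now H_k = ker ∂_k / im ∂_{k+1}, so:

  H_0: rank C_0 − rank ∂_1 = 7 − 6 = 1, and the invariant factors of ∂_1 are all 1, so H_0 = Z.
  H_1: rank ker ∂_1 − rank ∂_2 = (18 − 6) − 12 = 0, and ∂_2 has invariant factor 2 > 1, so H_1 = Z/2Z.
  H_2: rank ker ∂_2 − rank ∂_3 = (12 − 12) − 0 = 0, and there is no ∂_3, so H_2 = 0.

As a check, the Euler characteristic is 7 − 18 + 12 = 1, which agrees with 1 − 0 + 0 = 1.
(K is a triangulation of the real projective plane RP^2.)

H_0 = Z,  H_1 = Z/2Z,  H_2 = 0.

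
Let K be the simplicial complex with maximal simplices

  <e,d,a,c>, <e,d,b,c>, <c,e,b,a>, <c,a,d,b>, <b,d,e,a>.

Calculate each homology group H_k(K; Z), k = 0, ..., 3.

H_0 ≅ Z,  H_1 = 0,  H_2 = 0,  H_3 ≅ Z.

Take the total order a < b < c < d < e on the vertex set. Then K (dimension 3) consists of the simplices:

  0-simplices (5): a, b, c, d, e
  1-simplices (10): ab, ac, ad, ae, bc, bd, be, cd, ce, de
  2-simplices (10): abc, abd, abe, acd, ace, ade, bcd, bce, bde, cde
  3-simplices (5): abcd, abce, abde, acde, bcde

giving chain groups C_0 ≅ Z^5, C_1 ≅ Z^10, C_2 ≅ Z^10, C_3 ≅ Z^5.

The boundary map ∂_1: C_1 → C_0 is given by ∂[p,q] = [q] − [p]. For instance
  ∂cd = d − c.
This gives a 5×10 integer matrix of rank 4; reducing to Smith normal form yields diagonal entries (1,1,1,1).

∂_2: C_2 → C_1 sends each 2-simplex [p,q,r] to [q,r] − [p,r] + [p,q]. For instance
  ∂cde = de − ce + cd,
  ∂bce = ce − be + bc.
This gives a 10×10 integer matrix of rank 6; reducing to Smith normal form yields diagonal entries (1,1,1,1,1,1).

Boundary ∂_3: C_3 → C_2 sends each 3-simplex σ to the alternating sum Σ_i (−1)^i (σ with its i-th vertex removed). For instance
  ∂abcd = bcd − acd + abd − abc,
  ∂abce = bce − ace + abe − abc.
The 10×5 boundary matrix has rank 4 and Smith normal form diag(1,1,1,1).

Now H_k = ker ∂_k / im ∂_{k+1}, so:

  H_0: rank C_0 − rank ∂_1 = 5 − 4 = 1, and the invariant factors of ∂_1 are all 1, so H_0 = Z.
  H_1: rank ker ∂_1 − rank ∂_2 = (10 − 4) − 6 = 0, and the invariant factors of ∂_2 are all 1, so H_1 = 0.
  H_2: rank ker ∂_2 − rank ∂_3 = (10 − 6) − 4 = 0, and the invariant factors of ∂_3 are all 1, so H_2 = 0.
  H_3: rank ker ∂_3 − rank ∂_4 = (5 − 4) − 0 = 1, and there is no ∂_4, so H_3 = Z.

As a check, the Euler characteristic is 5 − 10 + 10 − 5 = 0, which agrees with 1 − 0 + 0 − 1 = 0.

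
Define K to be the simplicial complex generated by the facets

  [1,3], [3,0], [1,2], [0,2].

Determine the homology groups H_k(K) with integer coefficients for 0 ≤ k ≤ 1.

Take the total order 0 < 1 < 2 < 3 on the vertex set. Then K (dimension 1) consists of the simplices:

  0-simplices (4): [0], [1], [2], [3]
  1-simplices (4): [0,2], [0,3], [1,2], [1,3]

giving chain groups C_0 ≅ Z^4, C_1 ≅ Z^4.

The boundary map ∂_1: C_1 → C_0 is given by ∂[p,q] = [q] − [p]. For instance
  ∂[0,3] = [3] − [0].
This gives a 4×4 integer matrix of rank 3; reducing to Smith normal form yields diagonal entries (1,1,1).

Now H_k = ker ∂_k / im ∂_{k+1}, so:

  H_0: rank C_0 − rank ∂_1 = 4 − 3 = 1, and the invariant factors of ∂_1 are all 1, so H_0 ≅ Z.
  H_1: rank ker ∂_1 − rank ∂_2 = (4 − 3) − 0 = 1, and there is no ∂_2, so H_1 ≅ Z.

As a check, the Euler characteristic is 4 − 4 = 0, which agrees with 1 − 1 = 0.

H_0 = Z,  H_1 = Z.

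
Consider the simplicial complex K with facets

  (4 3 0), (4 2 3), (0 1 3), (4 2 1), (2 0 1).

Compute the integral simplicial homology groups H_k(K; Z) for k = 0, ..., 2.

We work with the vertex ordering 0 < 1 < 2 < 3 < 4. The simplices of K, each written with vertices in increasing order, are:

  0-simplices (5): [0], [1], [2], [3], [4]
  1-simplices (10): [0,1], [0,2], [0,3], [0,4], [1,2], [1,3], [1,4], [2,3], [2,4], [3,4]
  2-simplices (5): [0,1,2], [0,1,3], [0,3,4], [1,2,4], [2,3,4]

giving chain groups C_0 ≅ Z^5, C_1 ≅ Z^10, C_2 ≅ Z^5.

∂_1: C_1 → C_0 is given by ∂[p,q] = [q] − [p]. For instance
  ∂[0,2] = [2] − [0].
The 5×10 boundary matrix has rank 4 and Smith normal form diag(1,1,1,1).

The boundary map ∂_2: C_2 → C_1 maps a triangle to the signed sum of its edges. For instance
  ∂[2,3,4] = [3,4] − [2,4] + [2,3],
  ∂[1,2,4] = [2,4] − [1,4] + [1,2].
The 10×5 boundary matrix has rank 5 and Smith normal form diag(1,1,1,1,1).

From H_k ≅ ker(∂_k) / im(∂_{k+1}) we obtain:

  H_0: rank C_0 − rank ∂_1 = 5 − 4 = 1, and the invariant factors of ∂_1 are all 1, so H_0 = Z.
  H_1: rank ker ∂_1 − rank ∂_2 = (10 − 4) − 5 = 1, and the invariant factors of ∂_2 are all 1, so H_1 = Z.
  H_2: rank ker ∂_2 − rank ∂_3 = (5 − 5) − 0 = 0, and there is no ∂_3, so H_2 = 0.

(K is a triangulation of the Möbius band.)

H_0 ≅ Z,  H_1 ≅ Z,  H_2 = 0.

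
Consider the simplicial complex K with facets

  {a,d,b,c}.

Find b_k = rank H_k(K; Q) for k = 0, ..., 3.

b_0 = 1, b_1 = 0, b_2 = 0, b_3 = 0.

K has 4 vertices, 6 edges, 4 triangles, 1 3-simplex.
rank ∂_0 = 0, rank ∂_1 = 3 ⇒ b_0 = 4 − 0 − 3 = 1; all invariant factors of ∂_1 are 1 so no torsion. So H_0 = Z.
rank ∂_1 = 3, rank ∂_2 = 3 ⇒ b_1 = 6 − 3 − 3 = 0; all invariant factors of ∂_2 are 1 so no torsion. So H_1 = 0.
rank ∂_2 = 3, rank ∂_3 = 1 ⇒ b_2 = 4 − 3 − 1 = 0; all invariant factors of ∂_3 are 1 so no torsion. So H_2 = 0.
rank ∂_3 = 1, rank ∂_4 = 0 ⇒ b_3 = 1 − 1 − 0 = 0. So H_3 = 0.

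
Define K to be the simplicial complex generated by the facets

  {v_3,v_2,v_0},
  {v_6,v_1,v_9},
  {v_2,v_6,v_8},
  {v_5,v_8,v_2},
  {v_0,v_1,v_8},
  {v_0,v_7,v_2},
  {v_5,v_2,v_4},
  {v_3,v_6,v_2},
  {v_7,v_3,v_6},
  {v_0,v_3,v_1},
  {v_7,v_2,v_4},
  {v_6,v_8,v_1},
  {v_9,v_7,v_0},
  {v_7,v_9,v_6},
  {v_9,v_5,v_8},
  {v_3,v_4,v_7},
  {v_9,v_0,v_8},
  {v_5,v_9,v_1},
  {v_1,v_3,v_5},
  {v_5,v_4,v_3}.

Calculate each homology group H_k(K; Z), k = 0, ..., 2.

H_0 = Z,  H_1 = Z ⊕ Z/2,  H_2 = 0.

Order the vertices as v_0 < v_1 < v_2 < v_3 < v_4 < v_5 < v_6 < v_7 < v_8 < v_9. Listing each simplex with vertices in this order, K has dimension 2 with simplices:

  0-simplices (10): [v_0], [v_1], [v_2], [v_3], [v_4], [v_5], [v_6], [v_7], [v_8], [v_9]
  1-simplices (30): (30 of them)
  2-simplices (20): (20 of them)

Hence C_0 ≅ Z^10, C_1 ≅ Z^30, C_2 ≅ Z^20.

The boundary map ∂_1: C_1 → C_0 is given by ∂[p,q] = [q] − [p]. For instance
  ∂[v_2,v_7] = [v_7] − [v_2].
The resulting 10×30 matrix has rank 9, and its Smith normal form has invariant factors (1,1,1,1,1,1,1,1,1).

Boundary ∂_2: C_2 → C_1 maps a triangle to the signed sum of its edges. For instance
  ∂[v_2,v_4,v_7] = [v_4,v_7] − [v_2,v_7] + [v_2,v_4],
  ∂[v_0,v_1,v_3] = [v_1,v_3] − [v_0,v_3] + [v_0,v_1].
This gives a 30×20 integer matrix of rank 20; reducing to Smith normal form yields diagonal entries (1,1,1,1,1,1,1,1,1,1,1,1,1,1,1,1,1,1,1,2).

Computing H_k = (kernel of ∂_k) / (image of ∂_{k+1}):

  H_0: rank C_0 − rank ∂_1 = 10 − 9 = 1, and the invariant factors of ∂_1 are all 1, so H_0 ≅ Z.
  H_1: rank ker ∂_1 − rank ∂_2 = (30 − 9) − 20 = 1, and ∂_2 has invariant factor 2 > 1, so H_1 ≅ Z ⊕ Z/2.
  H_2: rank ker ∂_2 − rank ∂_3 = (20 − 20) − 0 = 0, and there is no ∂_3, so H_2 ≅ 0.

As a check, the Euler characteristic is 10 − 30 + 20 = 0, which agrees with 1 − 1 + 0 = 0.
(K is a triangulation of the Klein bottle.)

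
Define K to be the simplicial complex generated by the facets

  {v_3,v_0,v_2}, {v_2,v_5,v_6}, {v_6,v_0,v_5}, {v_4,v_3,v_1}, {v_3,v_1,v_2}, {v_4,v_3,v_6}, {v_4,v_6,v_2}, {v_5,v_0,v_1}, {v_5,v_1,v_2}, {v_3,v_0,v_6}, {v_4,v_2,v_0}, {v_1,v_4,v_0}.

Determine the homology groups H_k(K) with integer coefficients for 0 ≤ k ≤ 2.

H_0 = Z,  H_1 = Z/2Z,  H_2 = 0.

Order the vertices as v_0 < v_1 < v_2 < v_3 < v_4 < v_5 < v_6. Listing each simplex with vertices in this order, K has dimension 2 with simplices:

  0-simplices (7): [v_0], [v_1], [v_2], [v_3], [v_4], [v_5], [v_6]
  1-simplices (18): (18 of them)
  2-simplices (12): (12 of them)

so the chain groups are C_0 ≅ Z^7, C_1 ≅ Z^18, C_2 ≅ Z^12.

∂_1: C_1 → C_0 is given by ∂[p,q] = [q] − [p]. For instance
  ∂[v_0,v_6] = [v_6] − [v_0].
The 7×18 boundary matrix has rank 6 and Smith normal form diag(1,1,1,1,1,1).

The boundary map ∂_2: C_2 → C_1 maps a triangle to the signed sum of its edges. For instance
  ∂[v_1,v_2,v_3] = [v_2,v_3] − [v_1,v_3] + [v_1,v_2],
  ∂[v_2,v_4,v_6] = [v_4,v_6] − [v_2,v_6] + [v_2,v_4].
This gives a 18×12 integer matrix of rank 12; reducing to Smith normal form yields diagonal entries (1,1,1,1,1,1,1,1,1,1,1,2).

From H_k ≅ ker(∂_k) / im(∂_{k+1}) we obtain:

  H_0: rank C_0 − rank ∂_1 = 7 − 6 = 1, and the invariant factors of ∂_1 are all 1, so H_0 ≅ Z.
  H_1: rank ker ∂_1 − rank ∂_2 = (18 − 6) − 12 = 0, and ∂_2 has invariant factor 2 > 1, so H_1 ≅ Z/2Z.
  H_2: rank ker ∂_2 − rank ∂_3 = (12 − 12) − 0 = 0, and there is no ∂_3, so H_2 ≅ 0.

As a check, the Euler characteristic is 7 − 18 + 12 = 1, which agrees with 1 − 0 + 0 = 1.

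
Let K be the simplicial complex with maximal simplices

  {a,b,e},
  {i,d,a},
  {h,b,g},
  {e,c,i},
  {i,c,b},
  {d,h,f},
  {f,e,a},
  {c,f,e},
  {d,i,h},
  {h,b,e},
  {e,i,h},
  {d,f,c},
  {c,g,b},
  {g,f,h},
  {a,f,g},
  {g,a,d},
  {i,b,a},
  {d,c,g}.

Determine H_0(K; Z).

K has 9 vertices, 27 edges, 18 triangles.
rank ∂_0 = 0, rank ∂_1 = 8 ⇒ b_0 = 9 − 0 − 8 = 1; all invariant factors of ∂_1 are 1 so no torsion. So H_0 ≅ Z.

H_0 ≅ Z.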